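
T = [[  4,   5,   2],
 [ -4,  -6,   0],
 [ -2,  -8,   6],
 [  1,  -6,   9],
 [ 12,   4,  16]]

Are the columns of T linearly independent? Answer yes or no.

yes

Row reduce T to echelon form.
R2 ← R2 + R1: [0, -1, 2]
R3 ← R3 + (1/2)·R1: [0, -11/2, 7]
R4 ← R4 − (1/4)·R1: [0, -29/4, 17/2]
R5 ← R5 − (3)·R1: [0, -11, 10]
R3 ← R3 − (11/2)·R2: [0, 0, -4]
R4 ← R4 − (29/4)·R2: [0, 0, -6]
R5 ← R5 − (11)·R2: [0, 0, -12]
R4 ← R4 − (3/2)·R3: [0, 0, 0]
R5 ← R5 − (3)·R3: [0, 0, 0]
3 pivots among 3 columns.
Every column is a pivot column, so the columns are linearly independent.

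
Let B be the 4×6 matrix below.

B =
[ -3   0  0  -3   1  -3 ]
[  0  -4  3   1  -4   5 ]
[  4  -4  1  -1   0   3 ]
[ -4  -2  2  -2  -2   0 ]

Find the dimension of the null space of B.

3

Row reduce to echelon form.
R3 ← R3 + (4/3)·R1: [0, -4, 1, -5, 4/3, -1]
R4 ← R4 − (4/3)·R1: [0, -2, 2, 2, -10/3, 4]
R3 ← R3 − R2: [0, 0, -2, -6, 16/3, -6]
R4 ← R4 − (1/2)·R2: [0, 0, 1/2, 3/2, -4/3, 3/2]
R4 ← R4 + (1/4)·R3: [0, 0, 0, 0, 0, 0]
3 nonzero rows, so rank(B) = 3.
B has 6 columns; by rank–nullity, nullity = 6 − 3 = 3.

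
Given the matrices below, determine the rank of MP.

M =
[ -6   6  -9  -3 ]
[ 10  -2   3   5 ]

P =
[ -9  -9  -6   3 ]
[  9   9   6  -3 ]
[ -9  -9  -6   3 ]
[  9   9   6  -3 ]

First compute MP:
[[162, 162, 108, -54],
 [-90, -90, -60,  30]]
Now row reduce the product.
R2 ← R2 + (5/9)·R1: [0, 0, 0, 0]
1 nonzero row, so rank(MP) = 1.

1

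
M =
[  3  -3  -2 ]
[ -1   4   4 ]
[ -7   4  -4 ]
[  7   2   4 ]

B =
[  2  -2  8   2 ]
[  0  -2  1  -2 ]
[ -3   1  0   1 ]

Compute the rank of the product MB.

First compute MB:
[[ 12,  -2,  21,  10],
 [-14,  -2,  -4,  -6],
 [ -2,   2, -52, -26],
 [  2, -14,  58,  14]]
Now row reduce the product.
R2 ← R2 + (7/6)·R1: [0, -13/3, 41/2, 17/3]
R3 ← R3 + (1/6)·R1: [0, 5/3, -97/2, -73/3]
R4 ← R4 − (1/6)·R1: [0, -41/3, 109/2, 37/3]
R3 ← R3 + (5/13)·R2: [0, 0, -528/13, -288/13]
R4 ← R4 − (41/13)·R2: [0, 0, -132/13, -72/13]
R4 ← R4 − (1/4)·R3: [0, 0, 0, 0]
3 nonzero rows, so rank(MB) = 3.

3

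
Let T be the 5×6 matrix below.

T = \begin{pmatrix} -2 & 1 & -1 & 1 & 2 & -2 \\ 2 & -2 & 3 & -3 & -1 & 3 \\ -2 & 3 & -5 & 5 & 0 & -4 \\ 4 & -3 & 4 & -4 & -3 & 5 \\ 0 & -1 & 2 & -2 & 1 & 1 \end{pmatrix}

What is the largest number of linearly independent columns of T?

Row reduce to echelon form.
R2 ← R2 + R1: [0, -1, 2, -2, 1, 1]
R3 ← R3 − R1: [0, 2, -4, 4, -2, -2]
R4 ← R4 + (2)·R1: [0, -1, 2, -2, 1, 1]
R3 ← R3 + (2)·R2: [0, 0, 0, 0, 0, 0]
R4 ← R4 − R2: [0, 0, 0, 0, 0, 0]
R5 ← R5 − R2: [0, 0, 0, 0, 0, 0]
Echelon form has 2 nonzero rows, so rank(T) = 2.
The rank gives the maximum number of linearly independent columns: 2.

2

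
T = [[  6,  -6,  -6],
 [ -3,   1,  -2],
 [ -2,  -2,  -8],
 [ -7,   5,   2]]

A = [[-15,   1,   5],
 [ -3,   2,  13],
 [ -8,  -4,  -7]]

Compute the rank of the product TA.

First compute TA:
[[-24,  18,  -6],
 [ 58,   7,  12],
 [100,  26,  20],
 [ 74,  -5,  16]]
Now row reduce the product.
R2 ← R2 + (29/12)·R1: [0, 101/2, -5/2]
R3 ← R3 + (25/6)·R1: [0, 101, -5]
R4 ← R4 + (37/12)·R1: [0, 101/2, -5/2]
R3 ← R3 − (2)·R2: [0, 0, 0]
R4 ← R4 − R2: [0, 0, 0]
2 nonzero rows, so rank(TA) = 2.

2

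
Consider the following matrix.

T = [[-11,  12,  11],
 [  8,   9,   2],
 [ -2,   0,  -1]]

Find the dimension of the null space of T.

0

Row reduce to echelon form.
R2 ← R2 + (8/11)·R1: [0, 195/11, 10]
R3 ← R3 − (2/11)·R1: [0, -24/11, -3]
R3 ← R3 + (8/65)·R2: [0, 0, -23/13]
3 nonzero rows, so rank(T) = 3.
T has 3 columns; by rank–nullity, nullity = 3 − 3 = 0.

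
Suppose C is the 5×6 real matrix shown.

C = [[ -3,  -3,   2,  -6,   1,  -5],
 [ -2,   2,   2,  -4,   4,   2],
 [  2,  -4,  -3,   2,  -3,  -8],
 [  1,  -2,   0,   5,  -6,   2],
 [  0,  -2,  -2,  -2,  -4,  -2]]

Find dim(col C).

Row reduce to echelon form.
R2 ← R2 − (2/3)·R1: [0, 4, 2/3, 0, 10/3, 16/3]
R3 ← R3 + (2/3)·R1: [0, -6, -5/3, -2, -7/3, -34/3]
R4 ← R4 + (1/3)·R1: [0, -3, 2/3, 3, -17/3, 1/3]
R3 ← R3 + (3/2)·R2: [0, 0, -2/3, -2, 8/3, -10/3]
R4 ← R4 + (3/4)·R2: [0, 0, 7/6, 3, -19/6, 13/3]
R5 ← R5 + (1/2)·R2: [0, 0, -5/3, -2, -7/3, 2/3]
R4 ← R4 + (7/4)·R3: [0, 0, 0, -1/2, 3/2, -3/2]
R5 ← R5 − (5/2)·R3: [0, 0, 0, 3, -9, 9]
R5 ← R5 + (6)·R4: [0, 0, 0, 0, 0, 0]
Echelon form has 4 nonzero rows, so rank(C) = 4.
The column space has dimension equal to the rank: 4.

4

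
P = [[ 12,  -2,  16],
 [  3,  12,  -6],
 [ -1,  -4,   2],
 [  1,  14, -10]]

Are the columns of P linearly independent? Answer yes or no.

Row reduce P to echelon form.
R2 ← R2 − (1/4)·R1: [0, 25/2, -10]
R3 ← R3 + (1/12)·R1: [0, -25/6, 10/3]
R4 ← R4 − (1/12)·R1: [0, 85/6, -34/3]
R3 ← R3 + (1/3)·R2: [0, 0, 0]
R4 ← R4 − (17/15)·R2: [0, 0, 0]
2 pivots among 3 columns.
Only 2 < 3 pivot columns, so the columns are linearly dependent.

no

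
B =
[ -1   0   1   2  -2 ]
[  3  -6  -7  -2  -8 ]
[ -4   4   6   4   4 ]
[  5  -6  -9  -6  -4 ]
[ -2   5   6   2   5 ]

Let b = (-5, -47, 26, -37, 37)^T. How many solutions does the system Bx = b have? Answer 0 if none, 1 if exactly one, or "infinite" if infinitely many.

infinite

Row reduce the augmented matrix [B | b].
R2 ← R2 + (3)·R1: [0, -6, -4, 4, -14, -62]
R3 ← R3 − (4)·R1: [0, 4, 2, -4, 12, 46]
R4 ← R4 + (5)·R1: [0, -6, -4, 4, -14, -62]
R5 ← R5 − (2)·R1: [0, 5, 4, -2, 9, 47]
R3 ← R3 + (2/3)·R2: [0, 0, -2/3, -4/3, 8/3, 14/3]
R4 ← R4 − R2: [0, 0, 0, 0, 0, 0]
R5 ← R5 + (5/6)·R2: [0, 0, 2/3, 4/3, -8/3, -14/3]
R5 ← R5 + R3: [0, 0, 0, 0, 0, 0]
The echelon form has 3 nonzero rows, and every pivot lies in the first 5 columns, so rank(B) = rank([B|b]) = 3.
The system is consistent.
rank = 3 < 5 unknowns, so there are infinitely many solutions.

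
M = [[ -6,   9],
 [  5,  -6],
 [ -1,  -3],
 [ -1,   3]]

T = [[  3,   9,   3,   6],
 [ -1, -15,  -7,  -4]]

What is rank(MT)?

2

First compute MT:
[[-27, -189, -81, -72],
 [ 21, 135,  57,  54],
 [  0,  36,  18,   6],
 [ -6, -54, -24, -18]]
Now row reduce the product.
R2 ← R2 + (7/9)·R1: [0, -12, -6, -2]
R4 ← R4 − (2/9)·R1: [0, -12, -6, -2]
R3 ← R3 + (3)·R2: [0, 0, 0, 0]
R4 ← R4 − R2: [0, 0, 0, 0]
2 nonzero rows, so rank(MT) = 2.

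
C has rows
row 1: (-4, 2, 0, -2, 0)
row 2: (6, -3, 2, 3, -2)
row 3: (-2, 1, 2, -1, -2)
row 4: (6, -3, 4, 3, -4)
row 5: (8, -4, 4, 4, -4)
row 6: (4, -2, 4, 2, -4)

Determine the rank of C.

2

Row reduce to echelon form.
R2 ← R2 + (3/2)·R1: [0, 0, 2, 0, -2]
R3 ← R3 − (1/2)·R1: [0, 0, 2, 0, -2]
R4 ← R4 + (3/2)·R1: [0, 0, 4, 0, -4]
R5 ← R5 + (2)·R1: [0, 0, 4, 0, -4]
R6 ← R6 + R1: [0, 0, 4, 0, -4]
R3 ← R3 − R2: [0, 0, 0, 0, 0]
R4 ← R4 − (2)·R2: [0, 0, 0, 0, 0]
R5 ← R5 − (2)·R2: [0, 0, 0, 0, 0]
R6 ← R6 − (2)·R2: [0, 0, 0, 0, 0]
Echelon form has 2 nonzero rows, so rank(C) = 2.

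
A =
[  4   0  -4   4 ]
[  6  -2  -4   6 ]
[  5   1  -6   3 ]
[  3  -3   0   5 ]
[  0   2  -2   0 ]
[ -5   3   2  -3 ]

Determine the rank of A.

3

Row reduce to echelon form.
R2 ← R2 − (3/2)·R1: [0, -2, 2, 0]
R3 ← R3 − (5/4)·R1: [0, 1, -1, -2]
R4 ← R4 − (3/4)·R1: [0, -3, 3, 2]
R6 ← R6 + (5/4)·R1: [0, 3, -3, 2]
R3 ← R3 + (1/2)·R2: [0, 0, 0, -2]
R4 ← R4 − (3/2)·R2: [0, 0, 0, 2]
R5 ← R5 + R2: [0, 0, 0, 0]
R6 ← R6 + (3/2)·R2: [0, 0, 0, 2]
R4 ← R4 + R3: [0, 0, 0, 0]
R6 ← R6 + R3: [0, 0, 0, 0]
Echelon form has 3 nonzero rows, so rank(A) = 3.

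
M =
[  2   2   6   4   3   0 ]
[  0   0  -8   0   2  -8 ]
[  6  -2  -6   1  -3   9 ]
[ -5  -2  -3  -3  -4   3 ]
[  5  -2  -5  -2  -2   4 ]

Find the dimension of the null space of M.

1

Row reduce to echelon form.
R3 ← R3 − (3)·R1: [0, -8, -24, -11, -12, 9]
R4 ← R4 + (5/2)·R1: [0, 3, 12, 7, 7/2, 3]
R5 ← R5 − (5/2)·R1: [0, -7, -20, -12, -19/2, 4]
Swap R2 ↔ R3
R4 ← R4 + (3/8)·R2: [0, 0, 3, 23/8, -1, 51/8]
R5 ← R5 − (7/8)·R2: [0, 0, 1, -19/8, 1, -31/8]
R4 ← R4 + (3/8)·R3: [0, 0, 0, 23/8, -1/4, 27/8]
R5 ← R5 + (1/8)·R3: [0, 0, 0, -19/8, 5/4, -39/8]
R5 ← R5 + (19/23)·R4: [0, 0, 0, 0, 24/23, -48/23]
5 nonzero rows, so rank(M) = 5.
M has 6 columns; by rank–nullity, nullity = 6 − 5 = 1.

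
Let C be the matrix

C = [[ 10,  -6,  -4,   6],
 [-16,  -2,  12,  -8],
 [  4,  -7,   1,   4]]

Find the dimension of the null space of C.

1

Row reduce to echelon form.
R2 ← R2 + (8/5)·R1: [0, -58/5, 28/5, 8/5]
R3 ← R3 − (2/5)·R1: [0, -23/5, 13/5, 8/5]
R3 ← R3 − (23/58)·R2: [0, 0, 11/29, 28/29]
3 nonzero rows, so rank(C) = 3.
C has 4 columns; by rank–nullity, nullity = 4 − 3 = 1.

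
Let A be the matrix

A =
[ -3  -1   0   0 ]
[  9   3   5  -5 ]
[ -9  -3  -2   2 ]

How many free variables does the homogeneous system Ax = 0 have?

Row reduce to echelon form.
R2 ← R2 + (3)·R1: [0, 0, 5, -5]
R3 ← R3 − (3)·R1: [0, 0, -2, 2]
R3 ← R3 + (2/5)·R2: [0, 0, 0, 0]
2 nonzero rows, so rank(A) = 2.
A has 4 columns; by rank–nullity, nullity = 4 − 2 = 2.

2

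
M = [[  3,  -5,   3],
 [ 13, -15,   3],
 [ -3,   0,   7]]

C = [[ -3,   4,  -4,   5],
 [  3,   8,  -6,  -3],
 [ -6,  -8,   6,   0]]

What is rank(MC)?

First compute MC:
[[-42, -52,  36,  30],
 [-102, -92,  56, 110],
 [-33, -68,  54, -15]]
Now row reduce the product.
R2 ← R2 − (17/7)·R1: [0, 240/7, -220/7, 260/7]
R3 ← R3 − (11/14)·R1: [0, -190/7, 180/7, -270/7]
R3 ← R3 + (19/24)·R2: [0, 0, 5/6, -55/6]
3 nonzero rows, so rank(MC) = 3.

3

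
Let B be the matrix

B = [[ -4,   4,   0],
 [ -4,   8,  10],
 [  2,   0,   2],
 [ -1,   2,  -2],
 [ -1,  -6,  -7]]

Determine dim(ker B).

0

Row reduce to echelon form.
R2 ← R2 − R1: [0, 4, 10]
R3 ← R3 + (1/2)·R1: [0, 2, 2]
R4 ← R4 − (1/4)·R1: [0, 1, -2]
R5 ← R5 − (1/4)·R1: [0, -7, -7]
R3 ← R3 − (1/2)·R2: [0, 0, -3]
R4 ← R4 − (1/4)·R2: [0, 0, -9/2]
R5 ← R5 + (7/4)·R2: [0, 0, 21/2]
R4 ← R4 − (3/2)·R3: [0, 0, 0]
R5 ← R5 + (7/2)·R3: [0, 0, 0]
3 nonzero rows, so rank(B) = 3.
B has 3 columns; by rank–nullity, nullity = 3 − 3 = 0.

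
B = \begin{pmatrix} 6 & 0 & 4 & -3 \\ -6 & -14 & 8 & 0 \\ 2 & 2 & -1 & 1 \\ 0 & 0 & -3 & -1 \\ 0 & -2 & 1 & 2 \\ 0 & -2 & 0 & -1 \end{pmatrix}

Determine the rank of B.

4

Row reduce to echelon form.
R2 ← R2 + R1: [0, -14, 12, -3]
R3 ← R3 − (1/3)·R1: [0, 2, -7/3, 2]
R3 ← R3 + (1/7)·R2: [0, 0, -13/21, 11/7]
R5 ← R5 − (1/7)·R2: [0, 0, -5/7, 17/7]
R6 ← R6 − (1/7)·R2: [0, 0, -12/7, -4/7]
R4 ← R4 − (63/13)·R3: [0, 0, 0, -112/13]
R5 ← R5 − (15/13)·R3: [0, 0, 0, 8/13]
R6 ← R6 − (36/13)·R3: [0, 0, 0, -64/13]
R5 ← R5 + (1/14)·R4: [0, 0, 0, 0]
R6 ← R6 − (4/7)·R4: [0, 0, 0, 0]
Echelon form has 4 nonzero rows, so rank(B) = 4.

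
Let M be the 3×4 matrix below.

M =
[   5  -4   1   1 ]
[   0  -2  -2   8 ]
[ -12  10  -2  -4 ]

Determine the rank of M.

Row reduce to echelon form.
R3 ← R3 + (12/5)·R1: [0, 2/5, 2/5, -8/5]
R3 ← R3 + (1/5)·R2: [0, 0, 0, 0]
Echelon form has 2 nonzero rows, so rank(M) = 2.

2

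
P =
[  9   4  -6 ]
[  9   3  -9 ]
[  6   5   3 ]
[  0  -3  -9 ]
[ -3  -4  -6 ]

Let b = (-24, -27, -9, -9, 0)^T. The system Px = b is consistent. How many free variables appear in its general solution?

Row reduce the augmented matrix [P | b].
R2 ← R2 − R1: [0, -1, -3, -3]
R3 ← R3 − (2/3)·R1: [0, 7/3, 7, 7]
R5 ← R5 + (1/3)·R1: [0, -8/3, -8, -8]
R3 ← R3 + (7/3)·R2: [0, 0, 0, 0]
R4 ← R4 − (3)·R2: [0, 0, 0, 0]
R5 ← R5 − (8/3)·R2: [0, 0, 0, 0]
The echelon form has 2 nonzero rows, and every pivot lies in the first 3 columns, so rank(P) = rank([P|b]) = 2.
The system is consistent.
Free variables = (unknowns) − (rank) = 3 − 2 = 1.

1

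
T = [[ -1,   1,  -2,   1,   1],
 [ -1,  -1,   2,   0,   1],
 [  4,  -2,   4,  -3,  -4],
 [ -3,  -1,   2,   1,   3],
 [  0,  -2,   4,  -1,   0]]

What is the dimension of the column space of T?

Row reduce to echelon form.
R2 ← R2 − R1: [0, -2, 4, -1, 0]
R3 ← R3 + (4)·R1: [0, 2, -4, 1, 0]
R4 ← R4 − (3)·R1: [0, -4, 8, -2, 0]
R3 ← R3 + R2: [0, 0, 0, 0, 0]
R4 ← R4 − (2)·R2: [0, 0, 0, 0, 0]
R5 ← R5 − R2: [0, 0, 0, 0, 0]
Echelon form has 2 nonzero rows, so rank(T) = 2.
The column space has dimension equal to the rank: 2.

2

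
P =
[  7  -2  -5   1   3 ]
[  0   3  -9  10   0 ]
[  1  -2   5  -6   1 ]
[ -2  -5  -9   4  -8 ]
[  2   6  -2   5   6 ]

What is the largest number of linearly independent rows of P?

Row reduce to echelon form.
R3 ← R3 − (1/7)·R1: [0, -12/7, 40/7, -43/7, 4/7]
R4 ← R4 + (2/7)·R1: [0, -39/7, -73/7, 30/7, -50/7]
R5 ← R5 − (2/7)·R1: [0, 46/7, -4/7, 33/7, 36/7]
R3 ← R3 + (4/7)·R2: [0, 0, 4/7, -3/7, 4/7]
R4 ← R4 + (13/7)·R2: [0, 0, -190/7, 160/7, -50/7]
R5 ← R5 − (46/21)·R2: [0, 0, 134/7, -361/21, 36/7]
R4 ← R4 + (95/2)·R3: [0, 0, 0, 5/2, 20]
R5 ← R5 − (67/2)·R3: [0, 0, 0, -17/6, -14]
R5 ← R5 + (17/15)·R4: [0, 0, 0, 0, 26/3]
Echelon form has 5 nonzero rows, so rank(P) = 5.
The rank gives the maximum number of linearly independent rows: 5.

5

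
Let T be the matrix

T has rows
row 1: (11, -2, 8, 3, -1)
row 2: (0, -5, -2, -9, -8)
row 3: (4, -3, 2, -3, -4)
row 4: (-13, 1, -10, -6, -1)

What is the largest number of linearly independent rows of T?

2

Row reduce to echelon form.
R3 ← R3 − (4/11)·R1: [0, -25/11, -10/11, -45/11, -40/11]
R4 ← R4 + (13/11)·R1: [0, -15/11, -6/11, -27/11, -24/11]
R3 ← R3 − (5/11)·R2: [0, 0, 0, 0, 0]
R4 ← R4 − (3/11)·R2: [0, 0, 0, 0, 0]
Echelon form has 2 nonzero rows, so rank(T) = 2.
The rank gives the maximum number of linearly independent rows: 2.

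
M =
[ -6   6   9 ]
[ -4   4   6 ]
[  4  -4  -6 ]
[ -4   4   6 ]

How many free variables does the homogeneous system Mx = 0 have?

2

Row reduce to echelon form.
R2 ← R2 − (2/3)·R1: [0, 0, 0]
R3 ← R3 + (2/3)·R1: [0, 0, 0]
R4 ← R4 − (2/3)·R1: [0, 0, 0]
1 nonzero row, so rank(M) = 1.
M has 3 columns; by rank–nullity, nullity = 3 − 1 = 2.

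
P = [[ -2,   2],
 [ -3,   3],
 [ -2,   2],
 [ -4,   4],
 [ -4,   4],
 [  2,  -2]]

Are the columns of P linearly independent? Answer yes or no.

Row reduce P to echelon form.
R2 ← R2 − (3/2)·R1: [0, 0]
R3 ← R3 − R1: [0, 0]
R4 ← R4 − (2)·R1: [0, 0]
R5 ← R5 − (2)·R1: [0, 0]
R6 ← R6 + R1: [0, 0]
1 pivot among 2 columns.
Only 1 < 2 pivot columns, so the columns are linearly dependent.

no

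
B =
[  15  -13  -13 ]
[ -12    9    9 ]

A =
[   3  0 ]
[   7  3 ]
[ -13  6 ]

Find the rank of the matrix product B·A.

2

First compute BA:
[[123, -117],
 [-90,  81]]
Now row reduce the product.
R2 ← R2 + (30/41)·R1: [0, -189/41]
2 nonzero rows, so rank(BA) = 2.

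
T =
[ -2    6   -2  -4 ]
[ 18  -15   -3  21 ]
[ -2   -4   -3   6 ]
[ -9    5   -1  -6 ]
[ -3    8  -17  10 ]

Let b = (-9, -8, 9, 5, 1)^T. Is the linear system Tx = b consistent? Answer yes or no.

Row reduce the augmented matrix [T | b].
R2 ← R2 + (9)·R1: [0, 39, -21, -15, -89]
R3 ← R3 − R1: [0, -10, -1, 10, 18]
R4 ← R4 − (9/2)·R1: [0, -22, 8, 12, 91/2]
R5 ← R5 − (3/2)·R1: [0, -1, -14, 16, 29/2]
R3 ← R3 + (10/39)·R2: [0, 0, -83/13, 80/13, -188/39]
R4 ← R4 + (22/39)·R2: [0, 0, -50/13, 46/13, -367/78]
R5 ← R5 + (1/39)·R2: [0, 0, -189/13, 203/13, 953/78]
R4 ← R4 − (50/83)·R3: [0, 0, 0, -14/83, -299/166]
R5 ← R5 − (189/83)·R3: [0, 0, 0, 133/83, 11551/498]
R5 ← R5 + (19/2)·R4: [0, 0, 0, 0, 73/12]
The echelon form has 5 nonzero rows; the last pivot sits in the augmented column, so rank(T) = 4 but rank([T|b]) = 5.
Since the ranks differ, the system is inconsistent.

no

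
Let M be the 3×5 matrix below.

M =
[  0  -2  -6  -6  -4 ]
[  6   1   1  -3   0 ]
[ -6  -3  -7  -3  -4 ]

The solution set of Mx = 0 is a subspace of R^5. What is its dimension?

Row reduce to echelon form.
Swap R1 ↔ R2
R3 ← R3 + R1: [0, -2, -6, -6, -4]
R3 ← R3 − R2: [0, 0, 0, 0, 0]
2 nonzero rows, so rank(M) = 2.
M has 5 columns; by rank–nullity, nullity = 5 − 2 = 3.

3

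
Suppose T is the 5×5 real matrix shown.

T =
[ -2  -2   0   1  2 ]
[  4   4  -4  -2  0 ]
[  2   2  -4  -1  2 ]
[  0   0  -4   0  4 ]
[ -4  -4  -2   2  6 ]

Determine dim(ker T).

Row reduce to echelon form.
R2 ← R2 + (2)·R1: [0, 0, -4, 0, 4]
R3 ← R3 + R1: [0, 0, -4, 0, 4]
R5 ← R5 − (2)·R1: [0, 0, -2, 0, 2]
R3 ← R3 − R2: [0, 0, 0, 0, 0]
R4 ← R4 − R2: [0, 0, 0, 0, 0]
R5 ← R5 − (1/2)·R2: [0, 0, 0, 0, 0]
2 nonzero rows, so rank(T) = 2.
T has 5 columns; by rank–nullity, nullity = 5 − 2 = 3.

3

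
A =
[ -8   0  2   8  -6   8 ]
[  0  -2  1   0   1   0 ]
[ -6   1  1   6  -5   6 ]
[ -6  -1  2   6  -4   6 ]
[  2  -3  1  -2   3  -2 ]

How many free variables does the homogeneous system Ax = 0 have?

Row reduce to echelon form.
R3 ← R3 − (3/4)·R1: [0, 1, -1/2, 0, -1/2, 0]
R4 ← R4 − (3/4)·R1: [0, -1, 1/2, 0, 1/2, 0]
R5 ← R5 + (1/4)·R1: [0, -3, 3/2, 0, 3/2, 0]
R3 ← R3 + (1/2)·R2: [0, 0, 0, 0, 0, 0]
R4 ← R4 − (1/2)·R2: [0, 0, 0, 0, 0, 0]
R5 ← R5 − (3/2)·R2: [0, 0, 0, 0, 0, 0]
2 nonzero rows, so rank(A) = 2.
A has 6 columns; by rank–nullity, nullity = 6 − 2 = 4.

4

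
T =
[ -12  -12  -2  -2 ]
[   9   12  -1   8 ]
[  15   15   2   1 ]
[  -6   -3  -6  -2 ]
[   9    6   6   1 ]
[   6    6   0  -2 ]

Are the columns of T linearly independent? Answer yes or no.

Row reduce T to echelon form.
R2 ← R2 + (3/4)·R1: [0, 3, -5/2, 13/2]
R3 ← R3 + (5/4)·R1: [0, 0, -1/2, -3/2]
R4 ← R4 − (1/2)·R1: [0, 3, -5, -1]
R5 ← R5 + (3/4)·R1: [0, -3, 9/2, -1/2]
R6 ← R6 + (1/2)·R1: [0, 0, -1, -3]
R4 ← R4 − R2: [0, 0, -5/2, -15/2]
R5 ← R5 + R2: [0, 0, 2, 6]
R4 ← R4 − (5)·R3: [0, 0, 0, 0]
R5 ← R5 + (4)·R3: [0, 0, 0, 0]
R6 ← R6 − (2)·R3: [0, 0, 0, 0]
3 pivots among 4 columns.
Only 3 < 4 pivot columns, so the columns are linearly dependent.

no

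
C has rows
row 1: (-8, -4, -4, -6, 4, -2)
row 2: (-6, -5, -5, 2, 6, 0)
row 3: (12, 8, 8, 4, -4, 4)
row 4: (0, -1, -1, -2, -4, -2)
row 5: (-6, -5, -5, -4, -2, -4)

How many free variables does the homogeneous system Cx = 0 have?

2

Row reduce to echelon form.
R2 ← R2 − (3/4)·R1: [0, -2, -2, 13/2, 3, 3/2]
R3 ← R3 + (3/2)·R1: [0, 2, 2, -5, 2, 1]
R5 ← R5 − (3/4)·R1: [0, -2, -2, 1/2, -5, -5/2]
R3 ← R3 + R2: [0, 0, 0, 3/2, 5, 5/2]
R4 ← R4 − (1/2)·R2: [0, 0, 0, -21/4, -11/2, -11/4]
R5 ← R5 − R2: [0, 0, 0, -6, -8, -4]
R4 ← R4 + (7/2)·R3: [0, 0, 0, 0, 12, 6]
R5 ← R5 + (4)·R3: [0, 0, 0, 0, 12, 6]
R5 ← R5 − R4: [0, 0, 0, 0, 0, 0]
4 nonzero rows, so rank(C) = 4.
C has 6 columns; by rank–nullity, nullity = 6 − 4 = 2.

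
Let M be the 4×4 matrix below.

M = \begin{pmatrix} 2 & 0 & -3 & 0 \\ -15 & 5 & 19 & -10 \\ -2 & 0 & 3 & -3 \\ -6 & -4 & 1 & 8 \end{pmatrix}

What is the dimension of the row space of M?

4

Row reduce to echelon form.
R2 ← R2 + (15/2)·R1: [0, 5, -7/2, -10]
R3 ← R3 + R1: [0, 0, 0, -3]
R4 ← R4 + (3)·R1: [0, -4, -8, 8]
R4 ← R4 + (4/5)·R2: [0, 0, -54/5, 0]
Swap R3 ↔ R4
Echelon form has 4 nonzero rows, so rank(M) = 4.
The row space has dimension equal to the rank: 4.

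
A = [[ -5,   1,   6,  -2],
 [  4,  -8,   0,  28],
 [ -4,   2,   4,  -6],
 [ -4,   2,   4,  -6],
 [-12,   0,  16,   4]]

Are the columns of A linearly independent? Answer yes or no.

Row reduce A to echelon form.
R2 ← R2 + (4/5)·R1: [0, -36/5, 24/5, 132/5]
R3 ← R3 − (4/5)·R1: [0, 6/5, -4/5, -22/5]
R4 ← R4 − (4/5)·R1: [0, 6/5, -4/5, -22/5]
R5 ← R5 − (12/5)·R1: [0, -12/5, 8/5, 44/5]
R3 ← R3 + (1/6)·R2: [0, 0, 0, 0]
R4 ← R4 + (1/6)·R2: [0, 0, 0, 0]
R5 ← R5 − (1/3)·R2: [0, 0, 0, 0]
2 pivots among 4 columns.
Only 2 < 4 pivot columns, so the columns are linearly dependent.

no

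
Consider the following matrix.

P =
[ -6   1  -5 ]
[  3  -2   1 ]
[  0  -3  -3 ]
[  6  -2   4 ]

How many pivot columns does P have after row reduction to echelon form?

2

Row reduce to echelon form.
R2 ← R2 + (1/2)·R1: [0, -3/2, -3/2]
R4 ← R4 + R1: [0, -1, -1]
R3 ← R3 − (2)·R2: [0, 0, 0]
R4 ← R4 − (2/3)·R2: [0, 0, 0]
Echelon form has 2 nonzero rows, so rank(P) = 2.
Each nonzero row contributes one pivot column: 2 pivot columns.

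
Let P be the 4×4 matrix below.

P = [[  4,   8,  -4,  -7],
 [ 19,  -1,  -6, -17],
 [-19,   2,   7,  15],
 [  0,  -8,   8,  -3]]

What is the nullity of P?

Row reduce to echelon form.
R2 ← R2 − (19/4)·R1: [0, -39, 13, 65/4]
R3 ← R3 + (19/4)·R1: [0, 40, -12, -73/4]
R3 ← R3 + (40/39)·R2: [0, 0, 4/3, -19/12]
R4 ← R4 − (8/39)·R2: [0, 0, 16/3, -19/3]
R4 ← R4 − (4)·R3: [0, 0, 0, 0]
3 nonzero rows, so rank(P) = 3.
P has 4 columns; by rank–nullity, nullity = 4 − 3 = 1.

1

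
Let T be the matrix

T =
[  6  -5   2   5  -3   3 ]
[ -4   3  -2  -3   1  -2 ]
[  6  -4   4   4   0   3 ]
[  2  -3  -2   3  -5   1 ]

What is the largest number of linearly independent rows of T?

Row reduce to echelon form.
R2 ← R2 + (2/3)·R1: [0, -1/3, -2/3, 1/3, -1, 0]
R3 ← R3 − R1: [0, 1, 2, -1, 3, 0]
R4 ← R4 − (1/3)·R1: [0, -4/3, -8/3, 4/3, -4, 0]
R3 ← R3 + (3)·R2: [0, 0, 0, 0, 0, 0]
R4 ← R4 − (4)·R2: [0, 0, 0, 0, 0, 0]
Echelon form has 2 nonzero rows, so rank(T) = 2.
The rank gives the maximum number of linearly independent rows: 2.

2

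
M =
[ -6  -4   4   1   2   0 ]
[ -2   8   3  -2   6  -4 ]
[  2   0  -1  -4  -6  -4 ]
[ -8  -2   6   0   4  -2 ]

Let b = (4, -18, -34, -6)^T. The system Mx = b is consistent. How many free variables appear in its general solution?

3

Row reduce the augmented matrix [M | b].
R2 ← R2 − (1/3)·R1: [0, 28/3, 5/3, -7/3, 16/3, -4, -58/3]
R3 ← R3 + (1/3)·R1: [0, -4/3, 1/3, -11/3, -16/3, -4, -98/3]
R4 ← R4 − (4/3)·R1: [0, 10/3, 2/3, -4/3, 4/3, -2, -34/3]
R3 ← R3 + (1/7)·R2: [0, 0, 4/7, -4, -32/7, -32/7, -248/7]
R4 ← R4 − (5/14)·R2: [0, 0, 1/14, -1/2, -4/7, -4/7, -31/7]
R4 ← R4 − (1/8)·R3: [0, 0, 0, 0, 0, 0, 0]
The echelon form has 3 nonzero rows, and every pivot lies in the first 6 columns, so rank(M) = rank([M|b]) = 3.
The system is consistent.
Free variables = (unknowns) − (rank) = 6 − 3 = 3.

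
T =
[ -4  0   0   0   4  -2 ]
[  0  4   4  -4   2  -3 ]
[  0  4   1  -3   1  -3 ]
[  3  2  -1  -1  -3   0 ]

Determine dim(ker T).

Row reduce to echelon form.
R4 ← R4 + (3/4)·R1: [0, 2, -1, -1, 0, -3/2]
R3 ← R3 − R2: [0, 0, -3, 1, -1, 0]
R4 ← R4 − (1/2)·R2: [0, 0, -3, 1, -1, 0]
R4 ← R4 − R3: [0, 0, 0, 0, 0, 0]
3 nonzero rows, so rank(T) = 3.
T has 6 columns; by rank–nullity, nullity = 6 − 3 = 3.

3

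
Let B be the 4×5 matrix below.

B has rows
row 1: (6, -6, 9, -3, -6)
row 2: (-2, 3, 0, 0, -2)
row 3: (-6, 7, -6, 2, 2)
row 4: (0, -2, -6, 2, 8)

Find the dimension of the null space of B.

3

Row reduce to echelon form.
R2 ← R2 + (1/3)·R1: [0, 1, 3, -1, -4]
R3 ← R3 + R1: [0, 1, 3, -1, -4]
R3 ← R3 − R2: [0, 0, 0, 0, 0]
R4 ← R4 + (2)·R2: [0, 0, 0, 0, 0]
2 nonzero rows, so rank(B) = 2.
B has 5 columns; by rank–nullity, nullity = 5 − 2 = 3.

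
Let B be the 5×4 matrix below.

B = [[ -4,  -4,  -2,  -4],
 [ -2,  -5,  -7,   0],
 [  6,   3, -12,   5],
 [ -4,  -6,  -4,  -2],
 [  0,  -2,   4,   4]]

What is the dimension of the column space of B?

Row reduce to echelon form.
R2 ← R2 − (1/2)·R1: [0, -3, -6, 2]
R3 ← R3 + (3/2)·R1: [0, -3, -15, -1]
R4 ← R4 − R1: [0, -2, -2, 2]
R3 ← R3 − R2: [0, 0, -9, -3]
R4 ← R4 − (2/3)·R2: [0, 0, 2, 2/3]
R5 ← R5 − (2/3)·R2: [0, 0, 8, 8/3]
R4 ← R4 + (2/9)·R3: [0, 0, 0, 0]
R5 ← R5 + (8/9)·R3: [0, 0, 0, 0]
Echelon form has 3 nonzero rows, so rank(B) = 3.
The column space has dimension equal to the rank: 3.

3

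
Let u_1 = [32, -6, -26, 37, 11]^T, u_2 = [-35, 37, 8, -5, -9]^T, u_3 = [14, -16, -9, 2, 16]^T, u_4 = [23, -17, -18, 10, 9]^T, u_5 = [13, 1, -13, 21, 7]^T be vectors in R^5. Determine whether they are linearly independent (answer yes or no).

Form the matrix with these vectors as rows and row reduce.
R2 ← R2 + (35/32)·R1: [0, 487/16, -327/16, 1135/32, 97/32]
R3 ← R3 − (7/16)·R1: [0, -107/8, 19/8, -227/16, 179/16]
R4 ← R4 − (23/32)·R1: [0, -203/16, 11/16, -531/32, 35/32]
R5 ← R5 − (13/32)·R1: [0, 55/16, -39/16, 191/32, 81/32]
R3 ← R3 + (214/487)·R2: [0, 0, -3217/487, 681/487, 6097/487]
R4 ← R4 + (203/487)·R2: [0, 0, -3814/487, -881/487, 1148/487]
R5 ← R5 − (55/487)·R2: [0, 0, -63/487, 956/487, 1066/487]
R4 ← R4 − (3814/3217)·R3: [0, 0, 0, -11153/3217, -40166/3217]
R5 ← R5 − (63/3217)·R3: [0, 0, 0, 6227/3217, 6253/3217]
R5 ← R5 + (6227/11153)·R4: [0, 0, 0, 0, -2951/587]
5 nonzero rows, so the 5 vectors span a space of dimension 5.
Since 5 = 5, the vectors are linearly independent.

yes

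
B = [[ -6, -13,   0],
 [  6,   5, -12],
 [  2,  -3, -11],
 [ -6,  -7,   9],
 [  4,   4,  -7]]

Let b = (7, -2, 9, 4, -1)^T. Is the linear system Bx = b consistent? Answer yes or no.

no

Row reduce the augmented matrix [B | b].
R2 ← R2 + R1: [0, -8, -12, 5]
R3 ← R3 + (1/3)·R1: [0, -22/3, -11, 34/3]
R4 ← R4 − R1: [0, 6, 9, -3]
R5 ← R5 + (2/3)·R1: [0, -14/3, -7, 11/3]
R3 ← R3 − (11/12)·R2: [0, 0, 0, 27/4]
R4 ← R4 + (3/4)·R2: [0, 0, 0, 3/4]
R5 ← R5 − (7/12)·R2: [0, 0, 0, 3/4]
R4 ← R4 − (1/9)·R3: [0, 0, 0, 0]
R5 ← R5 − (1/9)·R3: [0, 0, 0, 0]
The echelon form has 3 nonzero rows; the last pivot sits in the augmented column, so rank(B) = 2 but rank([B|b]) = 3.
Since the ranks differ, the system is inconsistent.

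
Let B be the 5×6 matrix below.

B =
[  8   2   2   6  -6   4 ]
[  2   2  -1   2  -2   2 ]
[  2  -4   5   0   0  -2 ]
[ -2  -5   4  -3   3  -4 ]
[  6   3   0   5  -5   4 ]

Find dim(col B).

Row reduce to echelon form.
R2 ← R2 − (1/4)·R1: [0, 3/2, -3/2, 1/2, -1/2, 1]
R3 ← R3 − (1/4)·R1: [0, -9/2, 9/2, -3/2, 3/2, -3]
R4 ← R4 + (1/4)·R1: [0, -9/2, 9/2, -3/2, 3/2, -3]
R5 ← R5 − (3/4)·R1: [0, 3/2, -3/2, 1/2, -1/2, 1]
R3 ← R3 + (3)·R2: [0, 0, 0, 0, 0, 0]
R4 ← R4 + (3)·R2: [0, 0, 0, 0, 0, 0]
R5 ← R5 − R2: [0, 0, 0, 0, 0, 0]
Echelon form has 2 nonzero rows, so rank(B) = 2.
The column space has dimension equal to the rank: 2.

2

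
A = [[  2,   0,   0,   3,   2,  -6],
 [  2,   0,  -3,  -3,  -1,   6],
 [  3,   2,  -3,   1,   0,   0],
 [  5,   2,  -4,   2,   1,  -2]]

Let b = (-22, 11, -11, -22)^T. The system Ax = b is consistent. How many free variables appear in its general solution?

3

Row reduce the augmented matrix [A | b].
R2 ← R2 − R1: [0, 0, -3, -6, -3, 12, 33]
R3 ← R3 − (3/2)·R1: [0, 2, -3, -7/2, -3, 9, 22]
R4 ← R4 − (5/2)·R1: [0, 2, -4, -11/2, -4, 13, 33]
Swap R2 ↔ R3
R4 ← R4 − R2: [0, 0, -1, -2, -1, 4, 11]
R4 ← R4 − (1/3)·R3: [0, 0, 0, 0, 0, 0, 0]
The echelon form has 3 nonzero rows, and every pivot lies in the first 6 columns, so rank(A) = rank([A|b]) = 3.
The system is consistent.
Free variables = (unknowns) − (rank) = 6 − 3 = 3.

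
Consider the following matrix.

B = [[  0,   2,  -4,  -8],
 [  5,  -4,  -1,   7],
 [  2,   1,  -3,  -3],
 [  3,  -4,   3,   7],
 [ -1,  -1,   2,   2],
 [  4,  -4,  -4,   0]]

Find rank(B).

Row reduce to echelon form.
Swap R1 ↔ R2
R3 ← R3 − (2/5)·R1: [0, 13/5, -13/5, -29/5]
R4 ← R4 − (3/5)·R1: [0, -8/5, 18/5, 14/5]
R5 ← R5 + (1/5)·R1: [0, -9/5, 9/5, 17/5]
R6 ← R6 − (4/5)·R1: [0, -4/5, -16/5, -28/5]
R3 ← R3 − (13/10)·R2: [0, 0, 13/5, 23/5]
R4 ← R4 + (4/5)·R2: [0, 0, 2/5, -18/5]
R5 ← R5 + (9/10)·R2: [0, 0, -9/5, -19/5]
R6 ← R6 + (2/5)·R2: [0, 0, -24/5, -44/5]
R4 ← R4 − (2/13)·R3: [0, 0, 0, -56/13]
R5 ← R5 + (9/13)·R3: [0, 0, 0, -8/13]
R6 ← R6 + (24/13)·R3: [0, 0, 0, -4/13]
R5 ← R5 − (1/7)·R4: [0, 0, 0, 0]
R6 ← R6 − (1/14)·R4: [0, 0, 0, 0]
Echelon form has 4 nonzero rows, so rank(B) = 4.

4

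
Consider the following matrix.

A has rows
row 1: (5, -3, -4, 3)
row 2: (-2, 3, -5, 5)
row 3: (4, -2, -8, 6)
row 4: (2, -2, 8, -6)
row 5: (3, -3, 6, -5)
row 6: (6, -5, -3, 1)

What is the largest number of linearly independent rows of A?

Row reduce to echelon form.
R2 ← R2 + (2/5)·R1: [0, 9/5, -33/5, 31/5]
R3 ← R3 − (4/5)·R1: [0, 2/5, -24/5, 18/5]
R4 ← R4 − (2/5)·R1: [0, -4/5, 48/5, -36/5]
R5 ← R5 − (3/5)·R1: [0, -6/5, 42/5, -34/5]
R6 ← R6 − (6/5)·R1: [0, -7/5, 9/5, -13/5]
R3 ← R3 − (2/9)·R2: [0, 0, -10/3, 20/9]
R4 ← R4 + (4/9)·R2: [0, 0, 20/3, -40/9]
R5 ← R5 + (2/3)·R2: [0, 0, 4, -8/3]
R6 ← R6 + (7/9)·R2: [0, 0, -10/3, 20/9]
R4 ← R4 + (2)·R3: [0, 0, 0, 0]
R5 ← R5 + (6/5)·R3: [0, 0, 0, 0]
R6 ← R6 − R3: [0, 0, 0, 0]
Echelon form has 3 nonzero rows, so rank(A) = 3.
The rank gives the maximum number of linearly independent rows: 3.

3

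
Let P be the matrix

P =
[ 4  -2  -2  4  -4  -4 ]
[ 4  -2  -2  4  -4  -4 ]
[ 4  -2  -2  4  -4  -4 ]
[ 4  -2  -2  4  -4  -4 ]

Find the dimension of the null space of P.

Row reduce to echelon form.
R2 ← R2 − R1: [0, 0, 0, 0, 0, 0]
R3 ← R3 − R1: [0, 0, 0, 0, 0, 0]
R4 ← R4 − R1: [0, 0, 0, 0, 0, 0]
1 nonzero row, so rank(P) = 1.
P has 6 columns; by rank–nullity, nullity = 6 − 1 = 5.

5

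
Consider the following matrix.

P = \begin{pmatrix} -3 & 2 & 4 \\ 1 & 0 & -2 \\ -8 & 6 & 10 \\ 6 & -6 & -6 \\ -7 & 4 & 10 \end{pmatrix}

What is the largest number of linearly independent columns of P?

2

Row reduce to echelon form.
R2 ← R2 + (1/3)·R1: [0, 2/3, -2/3]
R3 ← R3 − (8/3)·R1: [0, 2/3, -2/3]
R4 ← R4 + (2)·R1: [0, -2, 2]
R5 ← R5 − (7/3)·R1: [0, -2/3, 2/3]
R3 ← R3 − R2: [0, 0, 0]
R4 ← R4 + (3)·R2: [0, 0, 0]
R5 ← R5 + R2: [0, 0, 0]
Echelon form has 2 nonzero rows, so rank(P) = 2.
The rank gives the maximum number of linearly independent columns: 2.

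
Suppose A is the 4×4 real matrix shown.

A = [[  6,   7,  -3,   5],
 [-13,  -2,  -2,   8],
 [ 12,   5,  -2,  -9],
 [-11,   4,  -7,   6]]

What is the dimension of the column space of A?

Row reduce to echelon form.
R2 ← R2 + (13/6)·R1: [0, 79/6, -17/2, 113/6]
R3 ← R3 − (2)·R1: [0, -9, 4, -19]
R4 ← R4 + (11/6)·R1: [0, 101/6, -25/2, 91/6]
R3 ← R3 + (54/79)·R2: [0, 0, -143/79, -484/79]
R4 ← R4 − (101/79)·R2: [0, 0, -129/79, -704/79]
R4 ← R4 − (129/143)·R3: [0, 0, 0, -44/13]
Echelon form has 4 nonzero rows, so rank(A) = 4.
The column space has dimension equal to the rank: 4.

4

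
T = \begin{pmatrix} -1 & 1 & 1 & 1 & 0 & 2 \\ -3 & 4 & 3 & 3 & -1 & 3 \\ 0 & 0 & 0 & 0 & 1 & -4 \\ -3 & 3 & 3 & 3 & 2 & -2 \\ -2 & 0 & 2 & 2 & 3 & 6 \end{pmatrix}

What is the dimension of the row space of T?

3

Row reduce to echelon form.
R2 ← R2 − (3)·R1: [0, 1, 0, 0, -1, -3]
R4 ← R4 − (3)·R1: [0, 0, 0, 0, 2, -8]
R5 ← R5 − (2)·R1: [0, -2, 0, 0, 3, 2]
R5 ← R5 + (2)·R2: [0, 0, 0, 0, 1, -4]
R4 ← R4 − (2)·R3: [0, 0, 0, 0, 0, 0]
R5 ← R5 − R3: [0, 0, 0, 0, 0, 0]
Echelon form has 3 nonzero rows, so rank(T) = 3.
The row space has dimension equal to the rank: 3.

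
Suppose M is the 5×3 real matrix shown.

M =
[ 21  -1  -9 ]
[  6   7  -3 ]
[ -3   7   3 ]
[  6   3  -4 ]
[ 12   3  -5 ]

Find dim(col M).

3

Row reduce to echelon form.
R2 ← R2 − (2/7)·R1: [0, 51/7, -3/7]
R3 ← R3 + (1/7)·R1: [0, 48/7, 12/7]
R4 ← R4 − (2/7)·R1: [0, 23/7, -10/7]
R5 ← R5 − (4/7)·R1: [0, 25/7, 1/7]
R3 ← R3 − (16/17)·R2: [0, 0, 36/17]
R4 ← R4 − (23/51)·R2: [0, 0, -21/17]
R5 ← R5 − (25/51)·R2: [0, 0, 6/17]
R4 ← R4 + (7/12)·R3: [0, 0, 0]
R5 ← R5 − (1/6)·R3: [0, 0, 0]
Echelon form has 3 nonzero rows, so rank(M) = 3.
The column space has dimension equal to the rank: 3.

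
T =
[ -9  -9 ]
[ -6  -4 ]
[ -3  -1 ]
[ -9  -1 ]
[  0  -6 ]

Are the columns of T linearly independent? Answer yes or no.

Row reduce T to echelon form.
R2 ← R2 − (2/3)·R1: [0, 2]
R3 ← R3 − (1/3)·R1: [0, 2]
R4 ← R4 − R1: [0, 8]
R3 ← R3 − R2: [0, 0]
R4 ← R4 − (4)·R2: [0, 0]
R5 ← R5 + (3)·R2: [0, 0]
2 pivots among 2 columns.
Every column is a pivot column, so the columns are linearly independent.

yes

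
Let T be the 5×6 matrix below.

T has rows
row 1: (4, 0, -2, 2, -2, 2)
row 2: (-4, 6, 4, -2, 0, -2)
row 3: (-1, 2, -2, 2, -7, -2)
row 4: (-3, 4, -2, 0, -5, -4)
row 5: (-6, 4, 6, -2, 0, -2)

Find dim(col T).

Row reduce to echelon form.
R2 ← R2 + R1: [0, 6, 2, 0, -2, 0]
R3 ← R3 + (1/4)·R1: [0, 2, -5/2, 5/2, -15/2, -3/2]
R4 ← R4 + (3/4)·R1: [0, 4, -7/2, 3/2, -13/2, -5/2]
R5 ← R5 + (3/2)·R1: [0, 4, 3, 1, -3, 1]
R3 ← R3 − (1/3)·R2: [0, 0, -19/6, 5/2, -41/6, -3/2]
R4 ← R4 − (2/3)·R2: [0, 0, -29/6, 3/2, -31/6, -5/2]
R5 ← R5 − (2/3)·R2: [0, 0, 5/3, 1, -5/3, 1]
R4 ← R4 − (29/19)·R3: [0, 0, 0, -44/19, 100/19, -4/19]
R5 ← R5 + (10/19)·R3: [0, 0, 0, 44/19, -100/19, 4/19]
R5 ← R5 + R4: [0, 0, 0, 0, 0, 0]
Echelon form has 4 nonzero rows, so rank(T) = 4.
The column space has dimension equal to the rank: 4.

4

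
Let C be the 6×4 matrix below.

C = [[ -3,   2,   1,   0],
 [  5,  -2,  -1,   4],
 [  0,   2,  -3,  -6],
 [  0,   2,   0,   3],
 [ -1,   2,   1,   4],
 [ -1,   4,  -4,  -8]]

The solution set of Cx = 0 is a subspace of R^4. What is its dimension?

Row reduce to echelon form.
R2 ← R2 + (5/3)·R1: [0, 4/3, 2/3, 4]
R5 ← R5 − (1/3)·R1: [0, 4/3, 2/3, 4]
R6 ← R6 − (1/3)·R1: [0, 10/3, -13/3, -8]
R3 ← R3 − (3/2)·R2: [0, 0, -4, -12]
R4 ← R4 − (3/2)·R2: [0, 0, -1, -3]
R5 ← R5 − R2: [0, 0, 0, 0]
R6 ← R6 − (5/2)·R2: [0, 0, -6, -18]
R4 ← R4 − (1/4)·R3: [0, 0, 0, 0]
R6 ← R6 − (3/2)·R3: [0, 0, 0, 0]
3 nonzero rows, so rank(C) = 3.
C has 4 columns; by rank–nullity, nullity = 4 − 3 = 1.

1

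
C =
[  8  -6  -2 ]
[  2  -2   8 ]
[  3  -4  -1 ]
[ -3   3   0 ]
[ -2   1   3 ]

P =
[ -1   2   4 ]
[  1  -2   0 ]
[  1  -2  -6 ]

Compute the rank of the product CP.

First compute CP:
[[-16,  32,  44],
 [  4,  -8, -40],
 [ -8,  16,  18],
 [  6, -12, -12],
 [  6, -12, -26]]
Now row reduce the product.
R2 ← R2 + (1/4)·R1: [0, 0, -29]
R3 ← R3 − (1/2)·R1: [0, 0, -4]
R4 ← R4 + (3/8)·R1: [0, 0, 9/2]
R5 ← R5 + (3/8)·R1: [0, 0, -19/2]
R3 ← R3 − (4/29)·R2: [0, 0, 0]
R4 ← R4 + (9/58)·R2: [0, 0, 0]
R5 ← R5 − (19/58)·R2: [0, 0, 0]
2 nonzero rows, so rank(CP) = 2.

2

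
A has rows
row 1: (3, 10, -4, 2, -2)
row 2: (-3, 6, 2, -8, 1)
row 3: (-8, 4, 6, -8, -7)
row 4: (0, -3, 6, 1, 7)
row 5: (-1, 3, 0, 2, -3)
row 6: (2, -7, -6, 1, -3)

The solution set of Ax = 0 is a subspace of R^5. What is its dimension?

0

Row reduce to echelon form.
R2 ← R2 + R1: [0, 16, -2, -6, -1]
R3 ← R3 + (8/3)·R1: [0, 92/3, -14/3, -8/3, -37/3]
R5 ← R5 + (1/3)·R1: [0, 19/3, -4/3, 8/3, -11/3]
R6 ← R6 − (2/3)·R1: [0, -41/3, -10/3, -1/3, -5/3]
R3 ← R3 − (23/12)·R2: [0, 0, -5/6, 53/6, -125/12]
R4 ← R4 + (3/16)·R2: [0, 0, 45/8, -1/8, 109/16]
R5 ← R5 − (19/48)·R2: [0, 0, -13/24, 121/24, -157/48]
R6 ← R6 + (41/48)·R2: [0, 0, -121/24, -131/24, -121/48]
R4 ← R4 + (27/4)·R3: [0, 0, 0, 119/2, -127/2]
R5 ← R5 − (13/20)·R3: [0, 0, 0, -7/10, 7/2]
R6 ← R6 − (121/20)·R3: [0, 0, 0, -589/10, 121/2]
R5 ← R5 + (1/85)·R4: [0, 0, 0, 0, 234/85]
R6 ← R6 + (589/595)·R4: [0, 0, 0, 0, -1404/595]
R6 ← R6 + (6/7)·R5: [0, 0, 0, 0, 0]
5 nonzero rows, so rank(A) = 5.
A has 5 columns; by rank–nullity, nullity = 5 − 5 = 0.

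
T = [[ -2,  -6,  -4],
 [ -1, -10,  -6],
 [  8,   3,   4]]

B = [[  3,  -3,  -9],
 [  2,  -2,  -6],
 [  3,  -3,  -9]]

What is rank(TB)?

First compute TB:
[[-30,  30,  90],
 [-41,  41, 123],
 [ 42, -42, -126]]
Now row reduce the product.
R2 ← R2 − (41/30)·R1: [0, 0, 0]
R3 ← R3 + (7/5)·R1: [0, 0, 0]
1 nonzero row, so rank(TB) = 1.

1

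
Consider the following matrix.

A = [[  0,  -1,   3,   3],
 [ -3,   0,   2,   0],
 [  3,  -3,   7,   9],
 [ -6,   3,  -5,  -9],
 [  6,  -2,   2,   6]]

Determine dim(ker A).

2

Row reduce to echelon form.
Swap R1 ↔ R2
R3 ← R3 + R1: [0, -3, 9, 9]
R4 ← R4 − (2)·R1: [0, 3, -9, -9]
R5 ← R5 + (2)·R1: [0, -2, 6, 6]
R3 ← R3 − (3)·R2: [0, 0, 0, 0]
R4 ← R4 + (3)·R2: [0, 0, 0, 0]
R5 ← R5 − (2)·R2: [0, 0, 0, 0]
2 nonzero rows, so rank(A) = 2.
A has 4 columns; by rank–nullity, nullity = 4 − 2 = 2.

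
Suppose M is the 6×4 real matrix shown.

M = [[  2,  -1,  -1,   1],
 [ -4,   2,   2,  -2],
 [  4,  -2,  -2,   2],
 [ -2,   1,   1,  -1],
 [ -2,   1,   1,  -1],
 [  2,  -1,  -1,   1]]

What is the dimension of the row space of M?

1

Row reduce to echelon form.
R2 ← R2 + (2)·R1: [0, 0, 0, 0]
R3 ← R3 − (2)·R1: [0, 0, 0, 0]
R4 ← R4 + R1: [0, 0, 0, 0]
R5 ← R5 + R1: [0, 0, 0, 0]
R6 ← R6 − R1: [0, 0, 0, 0]
Echelon form has 1 nonzero row, so rank(M) = 1.
The row space has dimension equal to the rank: 1.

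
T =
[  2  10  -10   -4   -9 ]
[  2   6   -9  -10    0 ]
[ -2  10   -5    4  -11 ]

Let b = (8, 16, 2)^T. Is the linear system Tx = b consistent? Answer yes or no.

Row reduce the augmented matrix [T | b].
R2 ← R2 − R1: [0, -4, 1, -6, 9, 8]
R3 ← R3 + R1: [0, 20, -15, 0, -20, 10]
R3 ← R3 + (5)·R2: [0, 0, -10, -30, 25, 50]
The echelon form has 3 nonzero rows, and every pivot lies in the first 5 columns, so rank(T) = rank([T|b]) = 3.
The system is consistent.

yes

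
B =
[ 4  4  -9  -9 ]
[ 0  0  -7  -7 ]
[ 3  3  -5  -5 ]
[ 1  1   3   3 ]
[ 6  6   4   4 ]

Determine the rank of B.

Row reduce to echelon form.
R3 ← R3 − (3/4)·R1: [0, 0, 7/4, 7/4]
R4 ← R4 − (1/4)·R1: [0, 0, 21/4, 21/4]
R5 ← R5 − (3/2)·R1: [0, 0, 35/2, 35/2]
R3 ← R3 + (1/4)·R2: [0, 0, 0, 0]
R4 ← R4 + (3/4)·R2: [0, 0, 0, 0]
R5 ← R5 + (5/2)·R2: [0, 0, 0, 0]
Echelon form has 2 nonzero rows, so rank(B) = 2.

2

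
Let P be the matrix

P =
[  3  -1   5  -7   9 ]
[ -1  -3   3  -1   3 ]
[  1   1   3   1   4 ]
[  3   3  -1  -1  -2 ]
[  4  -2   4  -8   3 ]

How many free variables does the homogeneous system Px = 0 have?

1

Row reduce to echelon form.
R2 ← R2 + (1/3)·R1: [0, -10/3, 14/3, -10/3, 6]
R3 ← R3 − (1/3)·R1: [0, 4/3, 4/3, 10/3, 1]
R4 ← R4 − R1: [0, 4, -6, 6, -11]
R5 ← R5 − (4/3)·R1: [0, -2/3, -8/3, 4/3, -9]
R3 ← R3 + (2/5)·R2: [0, 0, 16/5, 2, 17/5]
R4 ← R4 + (6/5)·R2: [0, 0, -2/5, 2, -19/5]
R5 ← R5 − (1/5)·R2: [0, 0, -18/5, 2, -51/5]
R4 ← R4 + (1/8)·R3: [0, 0, 0, 9/4, -27/8]
R5 ← R5 + (9/8)·R3: [0, 0, 0, 17/4, -51/8]
R5 ← R5 − (17/9)·R4: [0, 0, 0, 0, 0]
4 nonzero rows, so rank(P) = 4.
P has 5 columns; by rank–nullity, nullity = 5 − 4 = 1.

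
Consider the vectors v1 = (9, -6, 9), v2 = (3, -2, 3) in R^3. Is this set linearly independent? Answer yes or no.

Form the matrix with these vectors as rows and row reduce.
R2 ← R2 − (1/3)·R1: [0, 0, 0]
1 nonzero row, so the 2 vectors span a space of dimension 1.
Since 1 < 2, the vectors are linearly dependent.

no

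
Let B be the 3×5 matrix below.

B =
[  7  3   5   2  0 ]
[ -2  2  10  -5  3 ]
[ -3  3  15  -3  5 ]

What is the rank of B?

3

Row reduce to echelon form.
R2 ← R2 + (2/7)·R1: [0, 20/7, 80/7, -31/7, 3]
R3 ← R3 + (3/7)·R1: [0, 30/7, 120/7, -15/7, 5]
R3 ← R3 − (3/2)·R2: [0, 0, 0, 9/2, 1/2]
Echelon form has 3 nonzero rows, so rank(B) = 3.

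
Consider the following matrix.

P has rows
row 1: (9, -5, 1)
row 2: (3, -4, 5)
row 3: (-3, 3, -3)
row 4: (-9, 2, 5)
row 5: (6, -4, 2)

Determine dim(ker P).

1

Row reduce to echelon form.
R2 ← R2 − (1/3)·R1: [0, -7/3, 14/3]
R3 ← R3 + (1/3)·R1: [0, 4/3, -8/3]
R4 ← R4 + R1: [0, -3, 6]
R5 ← R5 − (2/3)·R1: [0, -2/3, 4/3]
R3 ← R3 + (4/7)·R2: [0, 0, 0]
R4 ← R4 − (9/7)·R2: [0, 0, 0]
R5 ← R5 − (2/7)·R2: [0, 0, 0]
2 nonzero rows, so rank(P) = 2.
P has 3 columns; by rank–nullity, nullity = 3 − 2 = 1.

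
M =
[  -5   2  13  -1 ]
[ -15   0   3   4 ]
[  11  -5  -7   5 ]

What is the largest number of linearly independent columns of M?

3

Row reduce to echelon form.
R2 ← R2 − (3)·R1: [0, -6, -36, 7]
R3 ← R3 + (11/5)·R1: [0, -3/5, 108/5, 14/5]
R3 ← R3 − (1/10)·R2: [0, 0, 126/5, 21/10]
Echelon form has 3 nonzero rows, so rank(M) = 3.
The rank gives the maximum number of linearly independent columns: 3.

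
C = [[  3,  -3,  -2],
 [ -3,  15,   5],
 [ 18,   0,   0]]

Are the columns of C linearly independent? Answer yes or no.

Row reduce C to echelon form.
R2 ← R2 + R1: [0, 12, 3]
R3 ← R3 − (6)·R1: [0, 18, 12]
R3 ← R3 − (3/2)·R2: [0, 0, 15/2]
3 pivots among 3 columns.
Every column is a pivot column, so the columns are linearly independent.

yes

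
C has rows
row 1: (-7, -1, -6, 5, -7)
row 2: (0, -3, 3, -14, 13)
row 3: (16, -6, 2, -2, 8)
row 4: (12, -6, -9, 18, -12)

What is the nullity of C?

Row reduce to echelon form.
R3 ← R3 + (16/7)·R1: [0, -58/7, -82/7, 66/7, -8]
R4 ← R4 + (12/7)·R1: [0, -54/7, -135/7, 186/7, -24]
R3 ← R3 − (58/21)·R2: [0, 0, -20, 1010/21, -922/21]
R4 ← R4 − (18/7)·R2: [0, 0, -27, 438/7, -402/7]
R4 ← R4 − (27/20)·R3: [0, 0, 0, -33/14, 129/70]
4 nonzero rows, so rank(C) = 4.
C has 5 columns; by rank–nullity, nullity = 5 − 4 = 1.

1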